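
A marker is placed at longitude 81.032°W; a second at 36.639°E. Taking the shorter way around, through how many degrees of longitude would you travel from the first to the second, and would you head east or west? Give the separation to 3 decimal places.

Raw difference: 36.639 − -81.032 = 117.671°.
Normalise into (−180°, 180°]: 117.671° stays 117.671°.
Positive ⇒ the second point lies to the east; separation 117.671°.

117.671° east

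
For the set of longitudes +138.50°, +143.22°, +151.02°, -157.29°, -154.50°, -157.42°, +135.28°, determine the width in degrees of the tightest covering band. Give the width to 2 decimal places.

Sort the longitudes: -157.42°, -157.29°, -154.50°, +135.28°, +138.50°, +143.22°, +151.02°.
Eastward gaps between consecutive values (wrapping around): 0.13°, 2.79°, 289.78°, 3.22°, 4.72°, 7.80°, 51.56°.
Largest gap = 289.78° ⇒ minimal covering band is its complement: 360° − 289.78° = 70.22°.
Band runs from +135.28° eastward to -154.50°, crossing the antimeridian.

70.22°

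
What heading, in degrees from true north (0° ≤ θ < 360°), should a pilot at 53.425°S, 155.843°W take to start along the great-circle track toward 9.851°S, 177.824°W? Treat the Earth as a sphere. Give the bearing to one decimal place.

329.7°

Δλ = -177.824 − -155.843 = -21.981°.
θ = atan2( sin Δλ · cos φ₂ , cos φ₁ · sin φ₂ − sin φ₁ · cos φ₂ · cos Δλ )
  = atan2(-0.36878, 0.63177) = -30.273° → normalised to [0°, 360°): 329.727°.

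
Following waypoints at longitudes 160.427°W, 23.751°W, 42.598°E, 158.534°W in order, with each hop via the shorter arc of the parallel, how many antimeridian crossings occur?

Leg 1: -160.427° → -23.751°, shortest Δλ = 136.676° (east) — does not cross 180°.
Leg 2: -23.751° → +42.598°, shortest Δλ = 66.349° (east) — does not cross 180°.
Leg 3: +42.598° → -158.534°, shortest Δλ = 158.868° (east) — crosses 180°.
Total crossings: 1.

1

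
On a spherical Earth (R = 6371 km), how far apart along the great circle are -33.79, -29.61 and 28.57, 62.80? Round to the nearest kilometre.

Δλ = 62.80 − -29.61 = 92.41°.
Δφ = 28.57 − -33.79 = 62.36°.
a = sin²(Δφ/2) + cos φ₁ · cos φ₂ · sin²(Δλ/2) = 0.648330.
c = 2·atan2(√a, √(1−a)) = 1.87199 rad → d = 6371·c ≈ 11926.45 km.

11926 km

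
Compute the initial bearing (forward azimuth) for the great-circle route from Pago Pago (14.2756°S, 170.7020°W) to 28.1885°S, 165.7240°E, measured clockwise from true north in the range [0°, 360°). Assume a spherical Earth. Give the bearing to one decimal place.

233.7°

Δλ = 165.7240 − -170.7020 = 336.4260°; wrapped into (−180°, 180°]: -23.5740°.
θ = atan2( sin Δλ · cos φ₂ , cos φ₁ · sin φ₂ − sin φ₁ · cos φ₂ · cos Δλ )
  = atan2(-0.35250, -0.25858) = -126.263° → normalised to [0°, 360°): 233.737°.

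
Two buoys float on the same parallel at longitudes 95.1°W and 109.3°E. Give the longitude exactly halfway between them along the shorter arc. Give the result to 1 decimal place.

172.9°W

Signed shortest Δλ from -95.1° to +109.3° is -155.6°.
Midpoint longitude = -95.1° + (-155.6°)/2 = -95.1° − 77.8° = -172.9°.
(The naïve average (-95.1 + +109.3)/2 = 7.1° is on the wrong side of the globe.)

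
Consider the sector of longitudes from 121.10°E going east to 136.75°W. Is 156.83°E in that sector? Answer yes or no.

Yes

Band width going east from +121.10° to -136.75°: ((-136.75 − 121.10) mod 360) = 102.15°.
Offset of +156.83° east of the west edge: ((156.83 − 121.10) mod 360) = 35.73°.
35.73° ≤ 102.15° ⇒ inside.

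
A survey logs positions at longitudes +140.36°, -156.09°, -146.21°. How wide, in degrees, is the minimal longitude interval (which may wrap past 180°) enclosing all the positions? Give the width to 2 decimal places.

73.43°

Sort the longitudes: -156.09°, -146.21°, +140.36°.
Eastward gaps between consecutive values (wrapping around): 9.88°, 286.57°, 63.55°.
Largest gap = 286.57° ⇒ minimal covering band is its complement: 360° − 286.57° = 73.43°.
Band runs from +140.36° eastward to -146.21°, crossing the antimeridian.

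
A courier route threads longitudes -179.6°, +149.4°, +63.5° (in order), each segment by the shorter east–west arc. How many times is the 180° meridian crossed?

1

Leg 1: -179.6° → +149.4°, shortest Δλ = -31.0° (west) — crosses 180°.
Leg 2: +149.4° → +63.5°, shortest Δλ = -85.9° (west) — does not cross 180°.
Total crossings: 1.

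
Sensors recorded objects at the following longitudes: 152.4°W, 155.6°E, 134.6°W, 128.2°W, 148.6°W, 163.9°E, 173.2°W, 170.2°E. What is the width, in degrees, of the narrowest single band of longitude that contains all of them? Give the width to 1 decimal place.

76.2°

Sort the longitudes: -173.2°, -152.4°, -148.6°, -134.6°, -128.2°, +155.6°, +163.9°, +170.2°.
Eastward gaps between consecutive values (wrapping around): 20.8°, 3.8°, 14.0°, 6.4°, 283.8°, 8.3°, 6.3°, 16.6°.
Largest gap = 283.8° ⇒ minimal covering band is its complement: 360° − 283.8° = 76.2°.
Band runs from +155.6° eastward to -128.2°, crossing the antimeridian.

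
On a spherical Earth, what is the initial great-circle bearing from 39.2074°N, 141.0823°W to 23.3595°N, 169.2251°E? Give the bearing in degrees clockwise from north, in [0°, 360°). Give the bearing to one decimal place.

264.4°

Δλ = 169.2251 − -141.0823 = 310.3074°; wrapped into (−180°, 180°]: -49.6926°.
θ = atan2( sin Δλ · cos φ₂ , cos φ₁ · sin φ₂ − sin φ₁ · cos φ₂ · cos Δλ )
  = atan2(-0.70008, -0.06817) = -95.561° → normalised to [0°, 360°): 264.439°.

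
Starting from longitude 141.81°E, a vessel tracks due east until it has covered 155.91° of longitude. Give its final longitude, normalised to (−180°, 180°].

Start at +141.81°; shift +155.91° → +297.72°.
+297.72° lies outside (−180°, 180°]; subtract 360° → -62.28°.

62.28°W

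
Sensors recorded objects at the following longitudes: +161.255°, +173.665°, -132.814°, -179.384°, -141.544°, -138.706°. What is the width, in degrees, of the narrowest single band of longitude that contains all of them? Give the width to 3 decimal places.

65.931°

Sort the longitudes: -179.384°, -141.544°, -138.706°, -132.814°, +161.255°, +173.665°.
Eastward gaps between consecutive values (wrapping around): 37.840°, 2.838°, 5.892°, 294.069°, 12.410°, 6.951°.
Largest gap = 294.069° ⇒ minimal covering band is its complement: 360° − 294.069° = 65.931°.
Band runs from +161.255° eastward to -132.814°, crossing the antimeridian.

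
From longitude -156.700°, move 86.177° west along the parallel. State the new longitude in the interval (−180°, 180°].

Start at -156.700°; shift −86.177° → -242.877°.
-242.877° lies outside (−180°, 180°]; add 360° → +117.123°.

+117.123°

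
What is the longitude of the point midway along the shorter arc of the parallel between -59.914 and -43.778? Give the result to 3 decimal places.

-51.846°

Signed shortest Δλ from -59.914° to -43.778° is +16.136°.
Midpoint longitude = -59.914° + (+16.136°)/2 = -59.914° + 8.068° = -51.846°.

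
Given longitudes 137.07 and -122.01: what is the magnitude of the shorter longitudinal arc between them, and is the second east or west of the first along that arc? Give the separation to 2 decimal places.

Raw difference: -122.01 − 137.07 = -259.08°.
Normalise into (−180°, 180°]: -259.08° + 360° = 100.92°.
Positive ⇒ the second point lies to the east; separation 100.92°.

100.92° east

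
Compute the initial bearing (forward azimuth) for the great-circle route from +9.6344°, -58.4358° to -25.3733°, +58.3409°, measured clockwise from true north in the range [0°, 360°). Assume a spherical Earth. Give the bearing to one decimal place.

Δλ = 58.3409 − -58.4358 = 116.7767°.
θ = atan2( sin Δλ · cos φ₂ , cos φ₁ · sin φ₂ − sin φ₁ · cos φ₂ · cos Δλ )
  = atan2(0.80665, -0.35435) = 113.715° → normalised to [0°, 360°): 113.715°.

113.7°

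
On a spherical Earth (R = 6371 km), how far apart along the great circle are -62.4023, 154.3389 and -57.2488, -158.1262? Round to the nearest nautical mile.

Δλ = -158.1262 − 154.3389 = -312.4651°; wrapped into (−180°, 180°]: 47.5349°.
Δφ = -57.2488 − -62.4023 = 5.1535°.
a = sin²(Δφ/2) + cos φ₁ · cos φ₂ · sin²(Δλ/2) = 0.042729.
c = 2·atan2(√a, √(1−a)) = 0.41642 rad → d = 6371·c ≈ 2653.04 km ≈ 1432.52 nmi.

1433 nmi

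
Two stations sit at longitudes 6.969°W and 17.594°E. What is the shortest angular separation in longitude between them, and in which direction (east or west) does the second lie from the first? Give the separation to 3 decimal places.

24.563° east

Raw difference: 17.594 − -6.969 = 24.563°.
Normalise into (−180°, 180°]: 24.563° stays 24.563°.
Positive ⇒ the second point lies to the east; separation 24.563°.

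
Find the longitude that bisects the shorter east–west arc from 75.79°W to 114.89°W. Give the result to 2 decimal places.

Signed shortest Δλ from -75.79° to -114.89° is -39.10°.
Midpoint longitude = -75.79° + (-39.10°)/2 = -75.79° − 19.55° = -95.34°.

95.34°W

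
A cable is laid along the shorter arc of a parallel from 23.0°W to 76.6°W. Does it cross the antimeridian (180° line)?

Signed shortest Δλ = ((-76.6 − -23.0 + 180) mod 360) − 180 = -53.6°.
Going west by 53.6° from -23.0° reaches -76.6° without touching 180°.

No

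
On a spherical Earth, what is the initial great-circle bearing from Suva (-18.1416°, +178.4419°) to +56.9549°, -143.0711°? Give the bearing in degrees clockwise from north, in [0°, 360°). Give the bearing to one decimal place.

Δλ = -143.0711 − 178.4419 = -321.5130°; wrapped into (−180°, 180°]: 38.4870°.
θ = atan2( sin Δλ · cos φ₂ , cos φ₁ · sin φ₂ − sin φ₁ · cos φ₂ · cos Δλ )
  = atan2(0.33936, 0.92947) = 20.058° → normalised to [0°, 360°): 20.058°.

20.1°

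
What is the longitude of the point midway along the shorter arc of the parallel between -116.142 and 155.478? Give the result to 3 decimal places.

Signed shortest Δλ from -116.142° to +155.478° is -88.380°.
Midpoint longitude = -116.142° + (-88.380°)/2 = -116.142° − 44.190° = -160.332°.
(The naïve average (-116.142 + +155.478)/2 = 19.668° is on the wrong side of the globe.)

-160.332°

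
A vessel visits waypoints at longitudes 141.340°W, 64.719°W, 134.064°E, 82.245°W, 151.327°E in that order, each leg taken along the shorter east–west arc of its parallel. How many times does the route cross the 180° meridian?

Leg 1: -141.340° → -64.719°, shortest Δλ = 76.621° (east) — does not cross 180°.
Leg 2: -64.719° → +134.064°, shortest Δλ = -161.217° (west) — crosses 180°.
Leg 3: +134.064° → -82.245°, shortest Δλ = 143.691° (east) — crosses 180°.
Leg 4: -82.245° → +151.327°, shortest Δλ = -126.428° (west) — crosses 180°.
Total crossings: 3.

3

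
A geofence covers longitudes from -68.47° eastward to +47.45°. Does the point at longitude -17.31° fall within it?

Band width going east from -68.47° to +47.45°: ((47.45 − -68.47) mod 360) = 115.92°.
Offset of -17.31° east of the west edge: ((-17.31 − -68.47) mod 360) = 51.16°.
51.16° ≤ 115.92° ⇒ inside.

Yes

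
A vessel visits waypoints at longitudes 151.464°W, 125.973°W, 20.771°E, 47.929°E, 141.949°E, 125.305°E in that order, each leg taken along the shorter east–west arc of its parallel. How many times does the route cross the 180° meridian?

0

Leg 1: -151.464° → -125.973°, shortest Δλ = 25.491° (east) — does not cross 180°.
Leg 2: -125.973° → +20.771°, shortest Δλ = 146.744° (east) — does not cross 180°.
Leg 3: +20.771° → +47.929°, shortest Δλ = 27.158° (east) — does not cross 180°.
Leg 4: +47.929° → +141.949°, shortest Δλ = 94.02° (east) — does not cross 180°.
Leg 5: +141.949° → +125.305°, shortest Δλ = -16.644° (west) — does not cross 180°.
Total crossings: 0.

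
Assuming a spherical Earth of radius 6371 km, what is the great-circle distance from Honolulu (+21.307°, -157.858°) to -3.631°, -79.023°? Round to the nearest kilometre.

9003 km

Δλ = -79.023 − -157.858 = 78.835°.
Δφ = -3.631 − 21.307 = -24.938°.
a = sin²(Δφ/2) + cos φ₁ · cos φ₂ · sin²(Δλ/2) = 0.421487.
c = 2·atan2(√a, √(1−a)) = 1.41312 rad → d = 6371·c ≈ 9002.98 km.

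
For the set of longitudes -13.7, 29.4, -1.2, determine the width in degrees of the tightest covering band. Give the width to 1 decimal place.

Sort the longitudes: -13.7°, -1.2°, +29.4°.
Eastward gaps between consecutive values (wrapping around): 12.5°, 30.6°, 316.9°.
Largest gap = 316.9° ⇒ minimal covering band is its complement: 360° − 316.9° = 43.1°.
Band runs from -13.7° eastward to +29.4°.

43.1°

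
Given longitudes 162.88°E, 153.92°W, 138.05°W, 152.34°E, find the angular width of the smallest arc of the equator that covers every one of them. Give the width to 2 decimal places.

69.61°

Sort the longitudes: -153.92°, -138.05°, +152.34°, +162.88°.
Eastward gaps between consecutive values (wrapping around): 15.87°, 290.39°, 10.54°, 43.20°.
Largest gap = 290.39° ⇒ minimal covering band is its complement: 360° − 290.39° = 69.61°.
Band runs from +152.34° eastward to -138.05°, crossing the antimeridian.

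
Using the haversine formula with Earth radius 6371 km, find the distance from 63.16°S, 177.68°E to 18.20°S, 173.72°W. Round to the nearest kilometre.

5043 km

Δλ = -173.72 − 177.68 = -351.40°; wrapped into (−180°, 180°]: 8.60°.
Δφ = -18.20 − -63.16 = 44.96°.
a = sin²(Δφ/2) + cos φ₁ · cos φ₂ · sin²(Δλ/2) = 0.148611.
c = 2·atan2(√a, √(1−a)) = 0.79150 rad → d = 6371·c ≈ 5042.66 km.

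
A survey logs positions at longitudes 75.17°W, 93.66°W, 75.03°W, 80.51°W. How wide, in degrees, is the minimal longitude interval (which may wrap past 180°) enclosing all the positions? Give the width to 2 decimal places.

18.63°

Sort the longitudes: -93.66°, -80.51°, -75.17°, -75.03°.
Eastward gaps between consecutive values (wrapping around): 13.15°, 5.34°, 0.14°, 341.37°.
Largest gap = 341.37° ⇒ minimal covering band is its complement: 360° − 341.37° = 18.63°.
Band runs from -93.66° eastward to -75.03°.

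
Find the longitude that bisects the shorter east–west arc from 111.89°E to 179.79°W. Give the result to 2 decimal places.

Signed shortest Δλ from +111.89° to -179.79° is +68.32°.
Midpoint longitude = +111.89° + (+68.32°)/2 = +111.89° + 34.16° = +146.05°.
(The naïve average (+111.89 + -179.79)/2 = -33.95° is on the wrong side of the globe.)

146.05°E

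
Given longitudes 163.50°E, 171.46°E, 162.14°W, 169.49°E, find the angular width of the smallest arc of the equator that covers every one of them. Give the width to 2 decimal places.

34.36°

Sort the longitudes: -162.14°, +163.50°, +169.49°, +171.46°.
Eastward gaps between consecutive values (wrapping around): 325.64°, 5.99°, 1.97°, 26.40°.
Largest gap = 325.64° ⇒ minimal covering band is its complement: 360° − 325.64° = 34.36°.
Band runs from +163.50° eastward to -162.14°, crossing the antimeridian.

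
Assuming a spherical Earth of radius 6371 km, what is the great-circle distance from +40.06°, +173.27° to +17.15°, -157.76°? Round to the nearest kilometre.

Δλ = -157.76 − 173.27 = -331.03°; wrapped into (−180°, 180°]: 28.97°.
Δφ = 17.15 − 40.06 = -22.91°.
a = sin²(Δφ/2) + cos φ₁ · cos φ₂ · sin²(Δλ/2) = 0.085196.
c = 2·atan2(√a, √(1−a)) = 0.59239 rad → d = 6371·c ≈ 3774.13 km.

3774 km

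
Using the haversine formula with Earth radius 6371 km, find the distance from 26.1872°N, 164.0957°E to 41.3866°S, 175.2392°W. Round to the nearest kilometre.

Δλ = -175.2392 − 164.0957 = -339.3349°; wrapped into (−180°, 180°]: 20.6651°.
Δφ = -41.3866 − 26.1872 = -67.5738°.
a = sin²(Δφ/2) + cos φ₁ · cos φ₂ · sin²(Δλ/2) = 0.330912.
c = 2·atan2(√a, √(1−a)) = 1.22582 rad → d = 6371·c ≈ 7809.69 km.

7810 km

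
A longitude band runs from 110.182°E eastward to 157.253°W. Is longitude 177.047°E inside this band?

Band width going east from +110.182° to -157.253°: ((-157.253 − 110.182) mod 360) = 92.565°.
Offset of +177.047° east of the west edge: ((177.047 − 110.182) mod 360) = 66.865°.
66.865° ≤ 92.565° ⇒ inside.

Yes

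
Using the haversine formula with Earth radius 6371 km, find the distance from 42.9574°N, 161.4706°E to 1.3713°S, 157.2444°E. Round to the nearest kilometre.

Δλ = 157.2444 − 161.4706 = -4.2262°.
Δφ = -1.3713 − 42.9574 = -44.3287°.
a = sin²(Δφ/2) + cos φ₁ · cos φ₂ · sin²(Δλ/2) = 0.143323.
c = 2·atan2(√a, √(1−a)) = 0.77652 rad → d = 6371·c ≈ 4947.24 km.

4947 km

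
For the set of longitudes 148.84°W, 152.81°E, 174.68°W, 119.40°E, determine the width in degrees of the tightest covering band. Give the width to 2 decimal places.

Sort the longitudes: -174.68°, -148.84°, +119.40°, +152.81°.
Eastward gaps between consecutive values (wrapping around): 25.84°, 268.24°, 33.41°, 32.51°.
Largest gap = 268.24° ⇒ minimal covering band is its complement: 360° − 268.24° = 91.76°.
Band runs from +119.40° eastward to -148.84°, crossing the antimeridian.

91.76°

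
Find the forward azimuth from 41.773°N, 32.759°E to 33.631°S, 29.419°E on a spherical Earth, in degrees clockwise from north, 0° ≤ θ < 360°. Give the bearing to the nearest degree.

Δλ = 29.419 − 32.759 = -3.340°.
θ = atan2( sin Δλ · cos φ₂ , cos φ₁ · sin φ₂ − sin φ₁ · cos φ₂ · cos Δλ )
  = atan2(-0.04851, -0.96678) = -177.128° → normalised to [0°, 360°): 182.872°.

183°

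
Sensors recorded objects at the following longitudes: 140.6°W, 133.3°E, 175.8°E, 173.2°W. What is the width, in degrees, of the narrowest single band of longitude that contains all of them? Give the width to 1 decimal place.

86.1°

Sort the longitudes: -173.2°, -140.6°, +133.3°, +175.8°.
Eastward gaps between consecutive values (wrapping around): 32.6°, 273.9°, 42.5°, 11.0°.
Largest gap = 273.9° ⇒ minimal covering band is its complement: 360° − 273.9° = 86.1°.
Band runs from +133.3° eastward to -140.6°, crossing the antimeridian.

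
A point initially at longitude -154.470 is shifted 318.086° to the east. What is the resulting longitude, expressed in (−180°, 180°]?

+163.616°

Start at -154.470°; shift +318.086° → +163.616°.
+163.616° already lies in (−180°, 180°].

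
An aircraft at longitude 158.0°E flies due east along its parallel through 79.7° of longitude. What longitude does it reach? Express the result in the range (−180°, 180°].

Start at +158.0°; shift +79.7° → +237.7°.
+237.7° lies outside (−180°, 180°]; subtract 360° → -122.3°.

122.3°W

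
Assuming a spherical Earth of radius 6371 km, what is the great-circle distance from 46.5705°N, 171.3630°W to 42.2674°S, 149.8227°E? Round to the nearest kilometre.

Δλ = 149.8227 − -171.3630 = 321.1857°; wrapped into (−180°, 180°]: -38.8143°.
Δφ = -42.2674 − 46.5705 = -88.8379°.
a = sin²(Δφ/2) + cos φ₁ · cos φ₂ · sin²(Δλ/2) = 0.546028.
c = 2·atan2(√a, √(1−a)) = 1.66298 rad → d = 6371·c ≈ 10594.86 km.

10595 km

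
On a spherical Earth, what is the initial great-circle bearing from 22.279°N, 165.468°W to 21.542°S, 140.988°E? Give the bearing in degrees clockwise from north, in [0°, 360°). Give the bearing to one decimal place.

233.7°

Δλ = 140.988 − -165.468 = 306.456°; wrapped into (−180°, 180°]: -53.544°.
θ = atan2( sin Δλ · cos φ₂ , cos φ₁ · sin φ₂ − sin φ₁ · cos φ₂ · cos Δλ )
  = atan2(-0.74813, -0.54931) = -126.288° → normalised to [0°, 360°): 233.712°.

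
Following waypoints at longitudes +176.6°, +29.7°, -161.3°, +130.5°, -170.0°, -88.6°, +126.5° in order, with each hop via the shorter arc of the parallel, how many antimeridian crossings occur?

4

Leg 1: +176.6° → +29.7°, shortest Δλ = -146.9° (west) — does not cross 180°.
Leg 2: +29.7° → -161.3°, shortest Δλ = 169.0° (east) — crosses 180°.
Leg 3: -161.3° → +130.5°, shortest Δλ = -68.2° (west) — crosses 180°.
Leg 4: +130.5° → -170.0°, shortest Δλ = 59.5° (east) — crosses 180°.
Leg 5: -170.0° → -88.6°, shortest Δλ = 81.4° (east) — does not cross 180°.
Leg 6: -88.6° → +126.5°, shortest Δλ = -144.9° (west) — crosses 180°.
Total crossings: 4.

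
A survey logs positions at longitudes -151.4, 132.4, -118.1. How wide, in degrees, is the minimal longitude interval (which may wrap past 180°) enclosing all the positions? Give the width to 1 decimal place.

Sort the longitudes: -151.4°, -118.1°, +132.4°.
Eastward gaps between consecutive values (wrapping around): 33.3°, 250.5°, 76.2°.
Largest gap = 250.5° ⇒ minimal covering band is its complement: 360° − 250.5° = 109.5°.
Band runs from +132.4° eastward to -118.1°, crossing the antimeridian.

109.5°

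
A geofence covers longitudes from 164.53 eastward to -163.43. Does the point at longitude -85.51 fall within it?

No

Band width going east from +164.53° to -163.43°: ((-163.43 − 164.53) mod 360) = 32.04°.
Offset of -85.51° east of the west edge: ((-85.51 − 164.53) mod 360) = 109.96°.
109.96° > 32.04° ⇒ outside.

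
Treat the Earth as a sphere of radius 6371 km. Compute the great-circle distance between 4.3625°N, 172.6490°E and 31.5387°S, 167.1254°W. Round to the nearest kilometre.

4531 km

Δλ = -167.1254 − 172.6490 = -339.7744°; wrapped into (−180°, 180°]: 20.2256°.
Δφ = -31.5387 − 4.3625 = -35.9012°.
a = sin²(Δφ/2) + cos φ₁ · cos φ₂ · sin²(Δλ/2) = 0.121186.
c = 2·atan2(√a, √(1−a)) = 0.71112 rad → d = 6371·c ≈ 4530.57 km.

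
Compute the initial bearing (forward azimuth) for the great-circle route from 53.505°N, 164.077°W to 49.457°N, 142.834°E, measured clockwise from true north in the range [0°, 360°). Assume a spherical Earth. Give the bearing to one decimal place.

Δλ = 142.834 − -164.077 = 306.911°; wrapped into (−180°, 180°]: -53.089°.
θ = atan2( sin Δλ · cos φ₂ , cos φ₁ · sin φ₂ − sin φ₁ · cos φ₂ · cos Δλ )
  = atan2(-0.51973, 0.13813) = -75.117° → normalised to [0°, 360°): 284.883°.

284.9°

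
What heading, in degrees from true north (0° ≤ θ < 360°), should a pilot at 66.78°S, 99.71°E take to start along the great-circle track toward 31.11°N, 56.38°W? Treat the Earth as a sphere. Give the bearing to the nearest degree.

214°

Δλ = -56.38 − 99.71 = -156.09°.
θ = atan2( sin Δλ · cos φ₂ , cos φ₁ · sin φ₂ − sin φ₁ · cos φ₂ · cos Δλ )
  = atan2(-0.34701, -0.51559) = -146.058° → normalised to [0°, 360°): 213.942°.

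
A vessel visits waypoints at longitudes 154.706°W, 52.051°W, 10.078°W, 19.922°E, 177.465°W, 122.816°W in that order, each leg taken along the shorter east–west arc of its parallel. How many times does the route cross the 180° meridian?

Leg 1: -154.706° → -52.051°, shortest Δλ = 102.655° (east) — does not cross 180°.
Leg 2: -52.051° → -10.078°, shortest Δλ = 41.973° (east) — does not cross 180°.
Leg 3: -10.078° → +19.922°, shortest Δλ = 30.0° (east) — does not cross 180°.
Leg 4: +19.922° → -177.465°, shortest Δλ = 162.613° (east) — crosses 180°.
Leg 5: -177.465° → -122.816°, shortest Δλ = 54.649° (east) — does not cross 180°.
Total crossings: 1.

1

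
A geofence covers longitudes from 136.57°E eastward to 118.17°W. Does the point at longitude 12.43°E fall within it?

Band width going east from +136.57° to -118.17°: ((-118.17 − 136.57) mod 360) = 105.26°.
Offset of +12.43° east of the west edge: ((12.43 − 136.57) mod 360) = 235.86°.
235.86° > 105.26° ⇒ outside.

No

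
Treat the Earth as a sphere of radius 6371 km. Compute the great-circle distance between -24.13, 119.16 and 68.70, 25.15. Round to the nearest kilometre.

Δλ = 25.15 − 119.16 = -94.01°.
Δφ = 68.70 − -24.13 = 92.83°.
a = sin²(Δφ/2) + cos φ₁ · cos φ₂ · sin²(Δλ/2) = 0.702033.
c = 2·atan2(√a, √(1−a)) = 1.98675 rad → d = 6371·c ≈ 12657.61 km.

12658 km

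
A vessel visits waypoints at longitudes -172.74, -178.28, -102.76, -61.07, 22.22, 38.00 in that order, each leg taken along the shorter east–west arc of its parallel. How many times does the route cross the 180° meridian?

0

Leg 1: -172.74° → -178.28°, shortest Δλ = -5.54° (west) — does not cross 180°.
Leg 2: -178.28° → -102.76°, shortest Δλ = 75.52° (east) — does not cross 180°.
Leg 3: -102.76° → -61.07°, shortest Δλ = 41.69° (east) — does not cross 180°.
Leg 4: -61.07° → +22.22°, shortest Δλ = 83.29° (east) — does not cross 180°.
Leg 5: +22.22° → +38.00°, shortest Δλ = 15.78° (east) — does not cross 180°.
Total crossings: 0.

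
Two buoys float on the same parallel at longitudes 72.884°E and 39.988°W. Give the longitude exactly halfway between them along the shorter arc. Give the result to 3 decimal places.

Signed shortest Δλ from +72.884° to -39.988° is -112.872°.
Midpoint longitude = +72.884° + (-112.872°)/2 = +72.884° − 56.436° = +16.448°.

16.448°E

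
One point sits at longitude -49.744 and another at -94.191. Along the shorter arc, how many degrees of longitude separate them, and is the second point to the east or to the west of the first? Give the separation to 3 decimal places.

Raw difference: -94.191 − -49.744 = -44.447°.
Normalise into (−180°, 180°]: -44.447° stays -44.447°.
Negative ⇒ the second point lies to the west; separation 44.447°.

44.447° west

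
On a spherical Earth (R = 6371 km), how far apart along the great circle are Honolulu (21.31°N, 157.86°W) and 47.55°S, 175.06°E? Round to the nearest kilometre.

8122 km

Δλ = 175.06 − -157.86 = 332.92°; wrapped into (−180°, 180°]: -27.08°.
Δφ = -47.55 − 21.31 = -68.86°.
a = sin²(Δφ/2) + cos φ₁ · cos φ₂ · sin²(Δλ/2) = 0.354143.
c = 2·atan2(√a, √(1−a)) = 1.27478 rad → d = 6371·c ≈ 8121.61 km.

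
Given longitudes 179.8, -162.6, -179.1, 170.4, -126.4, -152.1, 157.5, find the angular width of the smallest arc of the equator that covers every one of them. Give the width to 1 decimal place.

Sort the longitudes: -179.1°, -162.6°, -152.1°, -126.4°, +157.5°, +170.4°, +179.8°.
Eastward gaps between consecutive values (wrapping around): 16.5°, 10.5°, 25.7°, 283.9°, 12.9°, 9.4°, 1.1°.
Largest gap = 283.9° ⇒ minimal covering band is its complement: 360° − 283.9° = 76.1°.
Band runs from +157.5° eastward to -126.4°, crossing the antimeridian.

76.1°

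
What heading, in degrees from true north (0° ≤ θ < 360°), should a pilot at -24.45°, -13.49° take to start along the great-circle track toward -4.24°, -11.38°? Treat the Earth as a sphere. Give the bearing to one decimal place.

6.1°

Δλ = -11.38 − -13.49 = 2.11°.
θ = atan2( sin Δλ · cos φ₂ , cos φ₁ · sin φ₂ − sin φ₁ · cos φ₂ · cos Δλ )
  = atan2(0.03672, 0.34518) = 6.072° → normalised to [0°, 360°): 6.072°.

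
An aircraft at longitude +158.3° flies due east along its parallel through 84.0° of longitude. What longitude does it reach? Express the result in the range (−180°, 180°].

-117.7°

Start at +158.3°; shift +84.0° → +242.3°.
+242.3° lies outside (−180°, 180°]; subtract 360° → -117.7°.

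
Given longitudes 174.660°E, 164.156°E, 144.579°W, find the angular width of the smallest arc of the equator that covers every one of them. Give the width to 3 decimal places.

Sort the longitudes: -144.579°, +164.156°, +174.660°.
Eastward gaps between consecutive values (wrapping around): 308.735°, 10.504°, 40.761°.
Largest gap = 308.735° ⇒ minimal covering band is its complement: 360° − 308.735° = 51.265°.
Band runs from +164.156° eastward to -144.579°, crossing the antimeridian.

51.265°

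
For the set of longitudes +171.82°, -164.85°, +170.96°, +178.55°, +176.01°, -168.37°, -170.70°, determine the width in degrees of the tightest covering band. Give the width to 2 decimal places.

24.19°

Sort the longitudes: -170.70°, -168.37°, -164.85°, +170.96°, +171.82°, +176.01°, +178.55°.
Eastward gaps between consecutive values (wrapping around): 2.33°, 3.52°, 335.81°, 0.86°, 4.19°, 2.54°, 10.75°.
Largest gap = 335.81° ⇒ minimal covering band is its complement: 360° − 335.81° = 24.19°.
Band runs from +170.96° eastward to -164.85°, crossing the antimeridian.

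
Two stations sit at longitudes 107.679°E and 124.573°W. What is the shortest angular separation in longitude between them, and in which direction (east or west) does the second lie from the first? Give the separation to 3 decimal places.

127.748° east

Raw difference: -124.573 − 107.679 = -232.252°.
Normalise into (−180°, 180°]: -232.252° + 360° = 127.748°.
Positive ⇒ the second point lies to the east; separation 127.748°.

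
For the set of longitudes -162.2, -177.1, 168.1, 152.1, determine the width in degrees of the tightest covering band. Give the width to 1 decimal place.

45.7°

Sort the longitudes: -177.1°, -162.2°, +152.1°, +168.1°.
Eastward gaps between consecutive values (wrapping around): 14.9°, 314.3°, 16.0°, 14.8°.
Largest gap = 314.3° ⇒ minimal covering band is its complement: 360° − 314.3° = 45.7°.
Band runs from +152.1° eastward to -162.2°, crossing the antimeridian.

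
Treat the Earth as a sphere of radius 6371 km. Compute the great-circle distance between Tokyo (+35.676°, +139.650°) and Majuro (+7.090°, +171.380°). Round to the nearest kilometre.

Δλ = 171.380 − 139.650 = 31.730°.
Δφ = 7.090 − 35.676 = -28.586°.
a = sin²(Δφ/2) + cos φ₁ · cos φ₂ · sin²(Δλ/2) = 0.121193.
c = 2·atan2(√a, √(1−a)) = 0.71115 rad → d = 6371·c ≈ 4530.71 km.

4531 km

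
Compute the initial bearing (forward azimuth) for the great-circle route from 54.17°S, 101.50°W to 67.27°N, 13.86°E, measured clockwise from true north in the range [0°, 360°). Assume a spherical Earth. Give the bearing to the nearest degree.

41°

Δλ = 13.86 − -101.50 = 115.36°.
θ = atan2( sin Δλ · cos φ₂ , cos φ₁ · sin φ₂ − sin φ₁ · cos φ₂ · cos Δλ )
  = atan2(0.34915, 0.40575) = 40.713° → normalised to [0°, 360°): 40.713°.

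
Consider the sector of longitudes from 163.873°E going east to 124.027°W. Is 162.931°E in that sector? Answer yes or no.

Band width going east from +163.873° to -124.027°: ((-124.027 − 163.873) mod 360) = 72.100°.
Offset of +162.931° east of the west edge: ((162.931 − 163.873) mod 360) = 359.058°.
359.058° > 72.100° ⇒ outside.

No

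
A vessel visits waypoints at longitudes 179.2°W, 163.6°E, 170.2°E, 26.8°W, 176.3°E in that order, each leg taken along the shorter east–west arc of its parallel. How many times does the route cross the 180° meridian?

3

Leg 1: -179.2° → +163.6°, shortest Δλ = -17.2° (west) — crosses 180°.
Leg 2: +163.6° → +170.2°, shortest Δλ = 6.6° (east) — does not cross 180°.
Leg 3: +170.2° → -26.8°, shortest Δλ = 163.0° (east) — crosses 180°.
Leg 4: -26.8° → +176.3°, shortest Δλ = -156.9° (west) — crosses 180°.
Total crossings: 3.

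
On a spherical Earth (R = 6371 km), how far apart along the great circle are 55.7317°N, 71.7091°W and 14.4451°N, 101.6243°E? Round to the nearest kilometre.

12187 km

Δλ = 101.6243 − -71.7091 = 173.3334°.
Δφ = 14.4451 − 55.7317 = -41.2866°.
a = sin²(Δφ/2) + cos φ₁ · cos φ₂ · sin²(Δλ/2) = 0.667716.
c = 2·atan2(√a, √(1−a)) = 1.91286 rad → d = 6371·c ≈ 12186.83 km.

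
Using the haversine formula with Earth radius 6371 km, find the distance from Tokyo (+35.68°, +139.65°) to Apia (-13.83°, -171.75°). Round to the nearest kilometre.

7509 km

Δλ = -171.75 − 139.65 = -311.40°; wrapped into (−180°, 180°]: 48.60°.
Δφ = -13.83 − 35.68 = -49.51°.
a = sin²(Δφ/2) + cos φ₁ · cos φ₂ · sin²(Δλ/2) = 0.308911.
c = 2·atan2(√a, √(1−a)) = 1.17864 rad → d = 6371·c ≈ 7509.14 km.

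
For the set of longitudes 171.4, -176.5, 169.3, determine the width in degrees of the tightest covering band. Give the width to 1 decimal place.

Sort the longitudes: -176.5°, +169.3°, +171.4°.
Eastward gaps between consecutive values (wrapping around): 345.8°, 2.1°, 12.1°.
Largest gap = 345.8° ⇒ minimal covering band is its complement: 360° − 345.8° = 14.2°.
Band runs from +169.3° eastward to -176.5°, crossing the antimeridian.

14.2°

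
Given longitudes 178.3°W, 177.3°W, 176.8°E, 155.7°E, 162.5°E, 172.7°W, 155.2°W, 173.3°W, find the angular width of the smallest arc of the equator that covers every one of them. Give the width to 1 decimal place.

Sort the longitudes: -178.3°, -177.3°, -173.3°, -172.7°, -155.2°, +155.7°, +162.5°, +176.8°.
Eastward gaps between consecutive values (wrapping around): 1.0°, 4.0°, 0.6°, 17.5°, 310.9°, 6.8°, 14.3°, 4.9°.
Largest gap = 310.9° ⇒ minimal covering band is its complement: 360° − 310.9° = 49.1°.
Band runs from +155.7° eastward to -155.2°, crossing the antimeridian.

49.1°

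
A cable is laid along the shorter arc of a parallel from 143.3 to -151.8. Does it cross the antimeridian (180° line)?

Naïve |-151.8 − 143.3| = 295.1° > 180°, so the shorter arc goes the other way round — across 180°.
Signed shortest Δλ = ((-151.8 − 143.3 + 180) mod 360) − 180 = 64.9°.
Going east by 64.9° from +143.3° passes through 180° before reaching -151.8°.

Yes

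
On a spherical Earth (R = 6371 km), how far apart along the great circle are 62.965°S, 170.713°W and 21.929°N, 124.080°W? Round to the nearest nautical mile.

Δλ = -124.080 − -170.713 = 46.633°.
Δφ = 21.929 − -62.965 = 84.894°.
a = sin²(Δφ/2) + cos φ₁ · cos φ₂ · sin²(Δλ/2) = 0.521558.
c = 2·atan2(√a, √(1−a)) = 1.61393 rad → d = 6371·c ≈ 10282.33 km ≈ 5552.01 nmi.

5552 nmi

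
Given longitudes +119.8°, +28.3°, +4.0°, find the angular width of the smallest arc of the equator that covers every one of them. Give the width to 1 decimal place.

115.8°

Sort the longitudes: +4.0°, +28.3°, +119.8°.
Eastward gaps between consecutive values (wrapping around): 24.3°, 91.5°, 244.2°.
Largest gap = 244.2° ⇒ minimal covering band is its complement: 360° − 244.2° = 115.8°.
Band runs from +4.0° eastward to +119.8°.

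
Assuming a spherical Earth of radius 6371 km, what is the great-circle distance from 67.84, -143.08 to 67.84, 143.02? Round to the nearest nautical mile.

Δλ = 143.02 − -143.08 = 286.10°; wrapped into (−180°, 180°]: -73.90°.
Δφ = 67.84 − 67.84 = 0.00°.
a = sin²(Δφ/2) + cos φ₁ · cos φ₂ · sin²(Δλ/2) = 0.051410.
c = 2·atan2(√a, √(1−a)) = 0.45745 rad → d = 6371·c ≈ 2914.44 km ≈ 1573.67 nmi.

1574 nmi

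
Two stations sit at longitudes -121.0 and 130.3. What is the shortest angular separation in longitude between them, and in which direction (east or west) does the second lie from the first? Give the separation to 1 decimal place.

108.7° west

Raw difference: 130.3 − -121.0 = 251.3°.
Normalise into (−180°, 180°]: 251.3° − 360° = -108.7°.
Negative ⇒ the second point lies to the west; separation 108.7°.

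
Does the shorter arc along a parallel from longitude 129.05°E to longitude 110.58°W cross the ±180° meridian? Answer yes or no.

Naïve |-110.58 − 129.05| = 239.63° > 180°, so the shorter arc goes the other way round — across 180°.
Signed shortest Δλ = ((-110.58 − 129.05 + 180) mod 360) − 180 = 120.37°.
Going east by 120.37° from +129.05° passes through 180° before reaching -110.58°.

Yes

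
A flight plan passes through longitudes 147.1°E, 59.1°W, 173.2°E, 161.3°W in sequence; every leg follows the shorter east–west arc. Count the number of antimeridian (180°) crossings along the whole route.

Leg 1: +147.1° → -59.1°, shortest Δλ = 153.8° (east) — crosses 180°.
Leg 2: -59.1° → +173.2°, shortest Δλ = -127.7° (west) — crosses 180°.
Leg 3: +173.2° → -161.3°, shortest Δλ = 25.5° (east) — crosses 180°.
Total crossings: 3.

3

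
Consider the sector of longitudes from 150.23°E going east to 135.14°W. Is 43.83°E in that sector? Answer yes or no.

Band width going east from +150.23° to -135.14°: ((-135.14 − 150.23) mod 360) = 74.63°.
Offset of +43.83° east of the west edge: ((43.83 − 150.23) mod 360) = 253.60°.
253.60° > 74.63° ⇒ outside.

No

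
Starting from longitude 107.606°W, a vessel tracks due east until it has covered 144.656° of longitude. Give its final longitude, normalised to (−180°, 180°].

37.050°E

Start at -107.606°; shift +144.656° → +37.050°.
+37.050° already lies in (−180°, 180°].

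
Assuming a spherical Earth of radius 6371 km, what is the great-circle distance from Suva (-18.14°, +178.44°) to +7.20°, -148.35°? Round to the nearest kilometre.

4607 km

Δλ = -148.35 − 178.44 = -326.79°; wrapped into (−180°, 180°]: 33.21°.
Δφ = 7.20 − -18.14 = 25.34°.
a = sin²(Δφ/2) + cos φ₁ · cos φ₂ · sin²(Δλ/2) = 0.125103.
c = 2·atan2(√a, √(1−a)) = 0.72305 rad → d = 6371·c ≈ 4606.52 km.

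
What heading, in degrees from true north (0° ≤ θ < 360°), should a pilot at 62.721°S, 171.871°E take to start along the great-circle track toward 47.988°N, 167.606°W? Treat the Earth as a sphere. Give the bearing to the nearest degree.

15°

Δλ = -167.606 − 171.871 = -339.477°; wrapped into (−180°, 180°]: 20.523°.
θ = atan2( sin Δλ · cos φ₂ , cos φ₁ · sin φ₂ − sin φ₁ · cos φ₂ · cos Δλ )
  = atan2(0.23464, 0.89763) = 14.649° → normalised to [0°, 360°): 14.649°.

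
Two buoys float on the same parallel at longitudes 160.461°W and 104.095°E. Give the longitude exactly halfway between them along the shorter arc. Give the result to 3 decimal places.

Signed shortest Δλ from -160.461° to +104.095° is -95.444°.
Midpoint longitude = -160.461° + (-95.444°)/2 = -160.461° − 47.722° = -208.183°.
Normalise into (−180°, 180°]: +151.817°.
(The naïve average (-160.461 + +104.095)/2 = -28.183° is on the wrong side of the globe.)

151.817°E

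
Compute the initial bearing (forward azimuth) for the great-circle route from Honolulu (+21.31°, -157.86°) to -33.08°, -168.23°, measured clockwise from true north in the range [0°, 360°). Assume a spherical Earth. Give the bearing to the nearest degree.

191°

Δλ = -168.23 − -157.86 = -10.37°.
θ = atan2( sin Δλ · cos φ₂ , cos φ₁ · sin φ₂ − sin φ₁ · cos φ₂ · cos Δλ )
  = atan2(-0.15083, -0.80803) = -169.427° → normalised to [0°, 360°): 190.573°.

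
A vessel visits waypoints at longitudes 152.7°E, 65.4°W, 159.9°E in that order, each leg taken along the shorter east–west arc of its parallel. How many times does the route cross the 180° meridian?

Leg 1: +152.7° → -65.4°, shortest Δλ = 141.9° (east) — crosses 180°.
Leg 2: -65.4° → +159.9°, shortest Δλ = -134.7° (west) — crosses 180°.
Total crossings: 2.

2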